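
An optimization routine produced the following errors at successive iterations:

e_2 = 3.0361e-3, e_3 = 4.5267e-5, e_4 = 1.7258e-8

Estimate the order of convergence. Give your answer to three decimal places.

1.872

p ≈ ln(e_4/e_3) / ln(e_3/e_2)
  = ln(1.7258e-8/4.5267e-5) / ln(4.5267e-5/3.0361e-3)
  = ln(0.000381249) / ln(0.0149096)
  = -7.872058 / -4.205750 ≈ 1.871737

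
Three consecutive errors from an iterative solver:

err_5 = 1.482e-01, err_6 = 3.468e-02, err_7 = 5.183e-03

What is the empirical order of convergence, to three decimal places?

p ≈ ln(err_7/err_6) / ln(err_6/err_5)
  = ln(5.183e-03/3.468e-02) / ln(3.468e-02/1.482e-01)
  = ln(0.149452) / ln(0.234008)
  = -1.900780 / -1.452400 ≈ 1.308717

1.309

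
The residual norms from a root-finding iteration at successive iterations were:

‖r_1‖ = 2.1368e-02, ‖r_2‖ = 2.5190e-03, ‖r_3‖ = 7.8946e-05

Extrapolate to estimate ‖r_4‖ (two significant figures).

First estimate the order: p ≈ ln(‖r_3‖/‖r_2‖) / ln(‖r_2‖/‖r_1‖) = ln(7.8946e-05/2.5190e-03)/ln(2.5190e-03/2.1368e-02) = ln(0.0313402)/ln(0.117887) ≈ 1.6196.
Then ‖r_4‖ ≈ ‖r_3‖·(‖r_3‖/‖r_2‖)^p = 7.8946e-05·(0.0313402)^1.6196 = 7.8946e-05·0.00366679 ≈ 2.895e-07.

2.9e-7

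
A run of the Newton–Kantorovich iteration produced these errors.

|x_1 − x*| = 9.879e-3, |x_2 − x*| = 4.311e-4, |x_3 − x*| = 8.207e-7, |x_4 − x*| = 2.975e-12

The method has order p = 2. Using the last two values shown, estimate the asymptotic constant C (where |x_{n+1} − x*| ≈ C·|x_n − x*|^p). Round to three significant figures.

C ≈ |x_4 − x*| / |x_3 − x*|^2
  = 2.975e-12 / (8.207e-7)^2
  = 2.975e-12 / 6.73548e-13 ≈ 4.4169

4.42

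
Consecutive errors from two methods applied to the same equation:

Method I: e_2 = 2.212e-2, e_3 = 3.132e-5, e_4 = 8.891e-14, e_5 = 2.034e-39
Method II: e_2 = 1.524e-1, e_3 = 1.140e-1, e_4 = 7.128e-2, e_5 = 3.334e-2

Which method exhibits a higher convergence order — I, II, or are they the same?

I

Method I: p ≈ ln(2.034e-39/8.891e-14)/ln(8.891e-14/3.132e-5) ≈ 3.00.
Method II: p ≈ ln(3.334e-2/7.128e-2)/ln(7.128e-2/1.140e-1) ≈ 1.62.
Method I has the higher order (≈3.0 vs ≈1.6).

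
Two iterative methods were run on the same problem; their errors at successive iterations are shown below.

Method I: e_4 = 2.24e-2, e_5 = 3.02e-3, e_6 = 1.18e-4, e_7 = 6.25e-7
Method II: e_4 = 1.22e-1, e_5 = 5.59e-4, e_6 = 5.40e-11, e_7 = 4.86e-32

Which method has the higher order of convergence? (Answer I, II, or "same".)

Method I: p ≈ ln(6.25e-7/1.18e-4)/ln(1.18e-4/3.02e-3) ≈ 1.62.
Method II: p ≈ ln(4.86e-32/5.40e-11)/ln(5.40e-11/5.59e-4) ≈ 3.00.
Method II has the higher order (≈3.0 vs ≈1.6).

II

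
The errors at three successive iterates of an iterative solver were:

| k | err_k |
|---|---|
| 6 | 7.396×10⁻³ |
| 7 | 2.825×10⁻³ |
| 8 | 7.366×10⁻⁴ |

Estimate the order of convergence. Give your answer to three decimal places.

1.397

p ≈ ln(err_8/err_7) / ln(err_7/err_6)
  = ln(7.366×10⁻⁴/2.825×10⁻³) / ln(2.825×10⁻³/7.396×10⁻³)
  = ln(0.260743) / ln(0.381963)
  = -1.344220 / -0.962432 ≈ 1.396691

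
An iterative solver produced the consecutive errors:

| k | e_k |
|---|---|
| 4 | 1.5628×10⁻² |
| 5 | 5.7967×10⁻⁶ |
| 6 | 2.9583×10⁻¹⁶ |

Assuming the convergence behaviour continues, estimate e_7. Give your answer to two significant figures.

3.9e-47

First estimate the order: p ≈ ln(e_6/e_5) / ln(e_5/e_4) = ln(2.9583×10⁻¹⁶/5.7967×10⁻⁶)/ln(5.7967×10⁻⁶/1.5628×10⁻²) = ln(5.10342e-11)/ln(0.000370918) ≈ 3.0000.
Then e_7 ≈ e_6·(e_6/e_5)^p = 2.9583×10⁻¹⁶·(5.10342e-11)^3.0000 = 2.9583×10⁻¹⁶·1.32918e-31 ≈ 3.932e-47.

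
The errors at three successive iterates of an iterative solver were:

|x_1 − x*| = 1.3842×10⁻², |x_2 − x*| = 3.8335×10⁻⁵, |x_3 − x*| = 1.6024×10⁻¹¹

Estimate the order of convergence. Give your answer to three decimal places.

2.494

p ≈ ln(|x_3 − x*|/|x_2 − x*|) / ln(|x_2 − x*|/|x_1 − x*|)
  = ln(1.6024×10⁻¹¹/3.8335×10⁻⁵) / ln(3.8335×10⁻⁵/1.3842×10⁻²)
  = ln(4.17999e-07) / ln(0.00276947)
  = -14.687787 / -5.889099 ≈ 2.494064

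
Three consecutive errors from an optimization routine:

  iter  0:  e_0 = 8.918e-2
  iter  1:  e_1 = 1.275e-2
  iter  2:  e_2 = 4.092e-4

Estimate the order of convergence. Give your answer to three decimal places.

p ≈ ln(e_2/e_1) / ln(e_1/e_0)
  = ln(4.092e-4/1.275e-2) / ln(1.275e-2/8.918e-2)
  = ln(0.0320941) / ln(0.142969)
  = -3.439083 / -1.945127 ≈ 1.768051

1.768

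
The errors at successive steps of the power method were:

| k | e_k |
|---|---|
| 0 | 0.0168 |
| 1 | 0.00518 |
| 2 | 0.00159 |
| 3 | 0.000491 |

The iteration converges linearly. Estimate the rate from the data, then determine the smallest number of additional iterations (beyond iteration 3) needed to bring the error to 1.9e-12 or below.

Rate ρ ≈ e_3/e_2 = 0.000491/0.00159 = 0.3088.
After j more steps, e_{3+j} ≈ 0.000491·ρ^j; need ρ^j ≤ 1.9e-12/0.000491 = 3.86965e-09.
j ≥ ln(3.86965e-09)/ln(0.3088) = -19.3701/-1.17506 = 16.484.
So 17 more iterations are needed.

17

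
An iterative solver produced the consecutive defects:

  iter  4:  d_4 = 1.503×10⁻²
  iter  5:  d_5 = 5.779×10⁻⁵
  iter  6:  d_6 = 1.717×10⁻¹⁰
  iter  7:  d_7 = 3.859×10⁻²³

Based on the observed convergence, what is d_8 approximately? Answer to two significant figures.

4.4e-52

First estimate the order: p ≈ ln(d_7/d_6) / ln(d_6/d_5) = ln(3.859×10⁻²³/1.717×10⁻¹⁰)/ln(1.717×10⁻¹⁰/5.779×10⁻⁵) = ln(2.24752e-13)/ln(2.9711e-06) ≈ 2.2884.
Then d_8 ≈ d_7·(d_7/d_6)^p = 3.859×10⁻²³·(2.24752e-13)^2.2884 = 3.859×10⁻²³·1.13668e-29 ≈ 4.386e-52.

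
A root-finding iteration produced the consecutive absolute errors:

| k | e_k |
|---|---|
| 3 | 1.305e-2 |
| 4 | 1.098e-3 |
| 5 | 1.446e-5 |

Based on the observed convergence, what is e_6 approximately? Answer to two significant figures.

First estimate the order: p ≈ ln(e_5/e_4) / ln(e_4/e_3) = ln(1.446e-5/1.098e-3)/ln(1.098e-3/1.305e-2) = ln(0.0131694)/ln(0.0841379) ≈ 1.7492.
Then e_6 ≈ e_5·(e_5/e_4)^p = 1.446e-5·(0.0131694)^1.7492 = 1.446e-5·0.000513742 ≈ 7.429e-09.

7.4e-9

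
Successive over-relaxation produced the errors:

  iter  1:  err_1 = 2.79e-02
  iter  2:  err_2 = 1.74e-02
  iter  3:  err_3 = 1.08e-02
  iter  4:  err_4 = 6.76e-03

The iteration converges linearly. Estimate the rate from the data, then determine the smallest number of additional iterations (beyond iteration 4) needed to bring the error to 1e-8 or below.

Rate ρ ≈ err_4/err_3 = 6.76e-03/1.08e-02 = 0.6259.
After j more steps, err_{4+j} ≈ 6.76e-03·ρ^j; need ρ^j ≤ 1e-8/6.76e-03 = 1.47929e-06.
j ≥ ln(1.47929e-06)/ln(0.6259) = -13.4239/-0.46856 = 28.649.
So 29 more iterations are needed.

29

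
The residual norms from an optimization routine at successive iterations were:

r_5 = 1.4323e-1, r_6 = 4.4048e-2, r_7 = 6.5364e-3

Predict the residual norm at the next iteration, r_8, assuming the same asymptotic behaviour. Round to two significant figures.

3.0e-4

First estimate the order: p ≈ ln(r_7/r_6) / ln(r_6/r_5) = ln(6.5364e-3/4.4048e-2)/ln(4.4048e-2/1.4323e-1) = ln(0.148393)/ln(0.307533) ≈ 1.6180.
Then r_8 ≈ r_7·(r_7/r_6)^p = 6.5364e-3·(0.148393)^1.6180 = 6.5364e-3·0.0456401 ≈ 0.0002983.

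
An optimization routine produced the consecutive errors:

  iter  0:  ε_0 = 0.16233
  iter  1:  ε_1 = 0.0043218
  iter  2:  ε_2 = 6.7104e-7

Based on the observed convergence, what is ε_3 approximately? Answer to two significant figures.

4.1e-16

First estimate the order: p ≈ ln(ε_2/ε_1) / ln(ε_1/ε_0) = ln(6.7104e-7/0.0043218)/ln(0.0043218/0.16233) = ln(0.000155269)/ln(0.0266235) ≈ 2.4188.
Then ε_3 ≈ ε_2·(ε_2/ε_1)^p = 6.7104e-7·(0.000155269)^2.4188 = 6.7104e-7·6.12344e-10 ≈ 4.109e-16.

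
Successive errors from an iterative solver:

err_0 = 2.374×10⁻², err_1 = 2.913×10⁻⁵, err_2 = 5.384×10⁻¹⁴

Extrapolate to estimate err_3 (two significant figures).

First estimate the order: p ≈ ln(err_2/err_1) / ln(err_1/err_0) = ln(5.384×10⁻¹⁴/2.913×10⁻⁵)/ln(2.913×10⁻⁵/2.374×10⁻²) = ln(1.84827e-09)/ln(0.00122704) ≈ 2.9999.
Then err_3 ≈ err_2·(err_2/err_1)^p = 5.384×10⁻¹⁴·(1.84827e-09)^2.9999 = 5.384×10⁻¹⁴·6.32659e-27 ≈ 3.406e-40.

3.4e-40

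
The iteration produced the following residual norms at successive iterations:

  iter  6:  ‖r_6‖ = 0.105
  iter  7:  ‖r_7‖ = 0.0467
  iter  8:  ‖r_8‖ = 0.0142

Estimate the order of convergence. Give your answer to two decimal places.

1.47

p ≈ ln(‖r_8‖/‖r_7‖) / ln(‖r_7‖/‖r_6‖)
  = ln(0.0142/0.0467) / ln(0.0467/0.105)
  = ln(0.304069) / ln(0.444762)
  = -1.19050 / -0.81022 ≈ 1.46935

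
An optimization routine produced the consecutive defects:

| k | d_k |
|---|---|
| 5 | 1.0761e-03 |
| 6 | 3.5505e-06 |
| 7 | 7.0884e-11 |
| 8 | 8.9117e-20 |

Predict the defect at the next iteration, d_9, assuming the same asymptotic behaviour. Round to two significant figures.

First estimate the order: p ≈ ln(d_8/d_7) / ln(d_7/d_6) = ln(8.9117e-20/7.0884e-11)/ln(7.0884e-11/3.5505e-06) = ln(1.25722e-09)/ln(1.99645e-05) ≈ 1.8938.
Then d_9 ≈ d_8·(d_8/d_7)^p = 8.9117e-20·(1.25722e-09)^1.8938 = 8.9117e-20·1.39337e-17 ≈ 1.242e-36.

1.2e-36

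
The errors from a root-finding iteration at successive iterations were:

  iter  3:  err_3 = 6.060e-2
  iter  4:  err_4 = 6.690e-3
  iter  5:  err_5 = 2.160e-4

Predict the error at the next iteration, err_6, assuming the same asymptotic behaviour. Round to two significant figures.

1.0e-6

First estimate the order: p ≈ ln(err_5/err_4) / ln(err_4/err_3) = ln(2.160e-4/6.690e-3)/ln(6.690e-3/6.060e-2) = ln(0.032287)/ln(0.110396) ≈ 1.5579.
Then err_6 ≈ err_5·(err_5/err_4)^p = 2.160e-4·(0.032287)^1.5579 = 2.160e-4·0.0047557 ≈ 1.027e-06.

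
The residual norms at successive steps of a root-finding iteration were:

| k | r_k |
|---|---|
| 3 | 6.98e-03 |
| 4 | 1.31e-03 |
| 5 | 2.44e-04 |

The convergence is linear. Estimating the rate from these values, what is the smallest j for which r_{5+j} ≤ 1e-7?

Rate ρ ≈ r_5/r_4 = 2.44e-04/1.31e-03 = 0.1863.
After j more steps, r_{5+j} ≈ 2.44e-04·ρ^j; need ρ^j ≤ 1e-7/2.44e-04 = 0.000409836.
j ≥ ln(0.000409836)/ln(0.1863) = -7.7998/-1.68040 = 4.642.
So 5 more iterations are needed.

5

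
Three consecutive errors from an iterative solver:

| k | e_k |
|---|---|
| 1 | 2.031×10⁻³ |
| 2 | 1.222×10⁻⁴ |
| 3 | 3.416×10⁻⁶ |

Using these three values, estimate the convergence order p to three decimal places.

1.273

p ≈ ln(e_3/e_2) / ln(e_2/e_1)
  = ln(3.416×10⁻⁶/1.222×10⁻⁴) / ln(1.222×10⁻⁴/2.031×10⁻³)
  = ln(0.0279542) / ln(0.0601674)
  = -3.577188 / -2.810625 ≈ 1.272738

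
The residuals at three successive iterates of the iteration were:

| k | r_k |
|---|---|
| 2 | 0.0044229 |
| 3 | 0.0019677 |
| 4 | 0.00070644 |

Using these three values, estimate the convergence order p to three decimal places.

p ≈ ln(r_4/r_3) / ln(r_3/r_2)
  = ln(0.00070644/0.0019677) / ln(0.0019677/0.0044229)
  = ln(0.359018) / ln(0.444889)
  = -1.024383 / -0.809930 ≈ 1.264780

1.265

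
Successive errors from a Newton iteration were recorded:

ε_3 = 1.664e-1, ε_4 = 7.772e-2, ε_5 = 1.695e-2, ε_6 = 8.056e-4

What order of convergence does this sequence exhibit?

Consecutive ratios: ε_6/ε_5 = 8.056e-4/1.695e-2 = 0.047528, ε_5/ε_4 = 1.695e-2/7.772e-2 = 0.218091.
p ≈ ln(0.047528)/ln(0.218091) = -3.0464/-1.5228 ≈ 2.00.
So the convergence is quadratic (order 2).

2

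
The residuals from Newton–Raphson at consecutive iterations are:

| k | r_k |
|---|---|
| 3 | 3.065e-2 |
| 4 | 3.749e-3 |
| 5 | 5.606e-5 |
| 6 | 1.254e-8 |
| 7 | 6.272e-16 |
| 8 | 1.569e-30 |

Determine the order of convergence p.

Consecutive ratios: r_8/r_7 = 1.569e-30/6.272e-16 = 2.50159e-15, r_7/r_6 = 6.272e-16/1.254e-8 = 5.00159e-08.
p ≈ ln(2.50159e-15)/ln(5.00159e-08) = -33.6218/-16.8109 ≈ 2.00.
So the convergence is quadratic (order 2).

2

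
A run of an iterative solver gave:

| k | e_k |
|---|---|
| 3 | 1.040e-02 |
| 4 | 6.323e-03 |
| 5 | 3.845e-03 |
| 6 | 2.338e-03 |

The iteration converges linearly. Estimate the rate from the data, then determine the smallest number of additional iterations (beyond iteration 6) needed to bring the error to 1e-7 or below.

21

Rate ρ ≈ e_6/e_5 = 2.338e-03/3.845e-03 = 0.6081.
After j more steps, e_{6+j} ≈ 2.338e-03·ρ^j; need ρ^j ≤ 1e-7/2.338e-03 = 4.27716e-05.
j ≥ ln(4.27716e-05)/ln(0.6081) = -10.0596/-0.49742 = 20.224.
So 21 more iterations are needed.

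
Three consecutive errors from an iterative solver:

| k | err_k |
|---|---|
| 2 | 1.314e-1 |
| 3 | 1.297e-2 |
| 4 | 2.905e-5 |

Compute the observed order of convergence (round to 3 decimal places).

2.635

p ≈ ln(err_4/err_3) / ln(err_3/err_2)
  = ln(2.905e-5/1.297e-2) / ln(1.297e-2/1.314e-1)
  = ln(0.00223978) / ln(0.0987062)
  = -6.101378 / -2.315608 ≈ 2.634892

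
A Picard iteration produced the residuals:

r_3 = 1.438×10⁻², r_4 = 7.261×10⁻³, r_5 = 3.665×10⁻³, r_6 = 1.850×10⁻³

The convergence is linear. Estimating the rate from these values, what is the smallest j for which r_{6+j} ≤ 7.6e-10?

22

Rate ρ ≈ r_6/r_5 = 1.850×10⁻³/3.665×10⁻³ = 0.5048.
After j more steps, r_{6+j} ≈ 1.850×10⁻³·ρ^j; need ρ^j ≤ 7.6e-10/1.850×10⁻³ = 4.10811e-07.
j ≥ ln(4.10811e-07)/ln(0.5048) = -14.7051/-0.68359 = 21.512.
So 22 more iterations are needed.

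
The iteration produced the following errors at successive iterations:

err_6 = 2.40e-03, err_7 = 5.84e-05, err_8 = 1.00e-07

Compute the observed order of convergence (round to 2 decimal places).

1.71

p ≈ ln(err_8/err_7) / ln(err_7/err_6)
  = ln(1.00e-07/5.84e-05) / ln(5.84e-05/2.40e-03)
  = ln(0.00171233) / ln(0.0243333)
  = -6.36990 / -3.71591 ≈ 1.71422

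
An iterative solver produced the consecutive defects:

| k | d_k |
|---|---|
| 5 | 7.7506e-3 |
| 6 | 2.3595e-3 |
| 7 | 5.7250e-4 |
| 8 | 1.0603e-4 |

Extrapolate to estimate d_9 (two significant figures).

1.4e-5

First estimate the order: p ≈ ln(d_8/d_7) / ln(d_7/d_6) = ln(1.0603e-4/5.7250e-4)/ln(5.7250e-4/2.3595e-3) = ln(0.185205)/ln(0.242636) ≈ 1.1907.
Then d_9 ≈ d_8·(d_8/d_7)^p = 1.0603e-4·(0.185205)^1.1907 = 1.0603e-4·0.134275 ≈ 1.424e-05.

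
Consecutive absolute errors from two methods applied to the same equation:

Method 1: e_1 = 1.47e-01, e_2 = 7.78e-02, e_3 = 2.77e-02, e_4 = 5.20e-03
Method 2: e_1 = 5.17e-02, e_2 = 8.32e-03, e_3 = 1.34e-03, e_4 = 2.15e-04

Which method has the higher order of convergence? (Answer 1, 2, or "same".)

Method 1: p ≈ ln(5.20e-03/2.77e-02)/ln(2.77e-02/7.78e-02) ≈ 1.62.
Method 2: p ≈ ln(2.15e-04/1.34e-03)/ln(1.34e-03/8.32e-03) ≈ 1.00.
Method 1 has the higher order (≈1.6 vs ≈1.0).

1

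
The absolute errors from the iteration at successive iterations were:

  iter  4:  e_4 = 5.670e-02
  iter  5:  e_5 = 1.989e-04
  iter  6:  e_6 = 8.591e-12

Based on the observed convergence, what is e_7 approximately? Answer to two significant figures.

First estimate the order: p ≈ ln(e_6/e_5) / ln(e_5/e_4) = ln(8.591e-12/1.989e-04)/ln(1.989e-04/5.670e-02) = ln(4.31926e-08)/ln(0.00350794) ≈ 2.9999.
Then e_7 ≈ e_6·(e_6/e_5)^p = 8.591e-12·(4.31926e-08)^2.9999 = 8.591e-12·8.07169e-23 ≈ 6.934e-34.

6.9e-34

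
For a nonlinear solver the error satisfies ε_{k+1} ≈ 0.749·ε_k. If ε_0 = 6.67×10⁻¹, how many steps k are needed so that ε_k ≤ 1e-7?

After k steps, ε_k ≈ 6.67×10⁻¹·0.749^k.
Need 0.749^k ≤ 1e-7/6.67×10⁻¹ = 1.49925e-07.
k ≥ ln(1.49925e-07)/ln(0.749) = -15.7131/-0.28902 = 54.367.
Smallest integer k = 55.

55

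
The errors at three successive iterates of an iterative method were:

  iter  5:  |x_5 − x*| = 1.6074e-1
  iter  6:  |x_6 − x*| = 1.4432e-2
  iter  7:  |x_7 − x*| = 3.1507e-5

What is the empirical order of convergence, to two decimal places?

p ≈ ln(|x_7 − x*|/|x_6 − x*|) / ln(|x_6 − x*|/|x_5 − x*|)
  = ln(3.1507e-5/1.4432e-2) / ln(1.4432e-2/1.6074e-1)
  = ln(0.00218313) / ln(0.0897847)
  = -6.12700 / -2.41034 ≈ 2.54197

2.54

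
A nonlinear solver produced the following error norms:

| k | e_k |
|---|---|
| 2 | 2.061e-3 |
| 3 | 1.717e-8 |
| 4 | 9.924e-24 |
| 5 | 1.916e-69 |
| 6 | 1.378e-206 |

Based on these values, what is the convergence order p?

Consecutive ratios: e_6/e_5 = 1.378e-206/1.916e-69 = 7.19207e-138, e_5/e_4 = 1.916e-69/9.924e-24 = 1.93067e-46.
p ≈ ln(7.19207e-138)/ln(1.93067e-46) = -315.7838/-105.2610 ≈ 3.00.
So the convergence is cubic (order 3).

3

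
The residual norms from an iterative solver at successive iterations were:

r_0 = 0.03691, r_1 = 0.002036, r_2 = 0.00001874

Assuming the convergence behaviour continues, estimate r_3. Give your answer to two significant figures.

First estimate the order: p ≈ ln(r_2/r_1) / ln(r_1/r_0) = ln(0.00001874/0.002036)/ln(0.002036/0.03691) = ln(0.00920432)/ln(0.0551612) ≈ 1.6180.
Then r_3 ≈ r_2·(r_2/r_1)^p = 0.00001874·(0.00920432)^1.6180 = 0.00001874·0.000507854 ≈ 9.517e-09.

9.5e-9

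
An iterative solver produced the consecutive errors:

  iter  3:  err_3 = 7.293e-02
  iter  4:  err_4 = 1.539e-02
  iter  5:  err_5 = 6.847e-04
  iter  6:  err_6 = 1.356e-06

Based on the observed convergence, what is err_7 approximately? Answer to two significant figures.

5.3e-12

First estimate the order: p ≈ ln(err_6/err_5) / ln(err_5/err_4) = ln(1.356e-06/6.847e-04)/ln(6.847e-04/1.539e-02) = ln(0.00198043)/ln(0.0444899) ≈ 1.9998.
Then err_7 ≈ err_6·(err_6/err_5)^p = 1.356e-06·(0.00198043)^1.9998 = 1.356e-06·3.92699e-06 ≈ 5.325e-12.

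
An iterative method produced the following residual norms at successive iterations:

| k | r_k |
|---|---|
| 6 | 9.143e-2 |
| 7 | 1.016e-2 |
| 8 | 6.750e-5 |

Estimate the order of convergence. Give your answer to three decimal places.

p ≈ ln(r_8/r_7) / ln(r_7/r_6)
  = ln(6.750e-5/1.016e-2) / ln(1.016e-2/9.143e-2)
  = ln(0.0066437) / ln(0.111123)
  = -5.014086 / -2.197118 ≈ 2.282120

2.282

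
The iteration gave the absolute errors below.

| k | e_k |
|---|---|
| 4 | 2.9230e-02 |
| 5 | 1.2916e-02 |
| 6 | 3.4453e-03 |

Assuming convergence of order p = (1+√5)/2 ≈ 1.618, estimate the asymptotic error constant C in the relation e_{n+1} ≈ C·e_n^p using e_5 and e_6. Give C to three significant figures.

3.92

C ≈ e_6 / e_5^1.618
  = 3.4453e-03 / (1.2916e-02)^1.618
  = 3.4453e-03 / 0.000878628 ≈ 3.9212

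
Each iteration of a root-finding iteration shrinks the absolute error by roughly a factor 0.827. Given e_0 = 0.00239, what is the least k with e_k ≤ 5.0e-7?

45

After k steps, e_k ≈ 0.00239·0.827^k.
Need 0.827^k ≤ 5.0e-7/0.00239 = 0.000209205.
k ≥ ln(0.000209205)/ln(0.827) = -8.4722/-0.18995 = 44.602.
Smallest integer k = 45.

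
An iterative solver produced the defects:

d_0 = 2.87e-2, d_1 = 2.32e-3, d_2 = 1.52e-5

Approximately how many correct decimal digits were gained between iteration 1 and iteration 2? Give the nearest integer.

2

Digits gained ≈ log₁₀(d_1/d_2) = log₁₀(2.32e-3/1.52e-5) = log₁₀(152.632) ≈ 2.184.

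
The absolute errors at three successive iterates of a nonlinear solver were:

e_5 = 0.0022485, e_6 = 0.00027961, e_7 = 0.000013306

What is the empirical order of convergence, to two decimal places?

p ≈ ln(e_7/e_6) / ln(e_6/e_5)
  = ln(0.000013306/0.00027961) / ln(0.00027961/0.0022485)
  = ln(0.0475877) / ln(0.124354)
  = -3.04518 / -2.08462 ≈ 1.46078

1.46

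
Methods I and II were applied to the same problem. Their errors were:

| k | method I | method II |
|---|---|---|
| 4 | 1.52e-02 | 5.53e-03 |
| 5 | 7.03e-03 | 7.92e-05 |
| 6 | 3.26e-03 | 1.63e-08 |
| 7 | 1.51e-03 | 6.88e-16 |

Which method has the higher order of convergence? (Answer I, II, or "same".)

II

Method I: p ≈ ln(1.51e-03/3.26e-03)/ln(3.26e-03/7.03e-03) ≈ 1.00.
Method II: p ≈ ln(6.88e-16/1.63e-08)/ln(1.63e-08/7.92e-05) ≈ 2.00.
Method II has the higher order (≈2.0 vs ≈1.0).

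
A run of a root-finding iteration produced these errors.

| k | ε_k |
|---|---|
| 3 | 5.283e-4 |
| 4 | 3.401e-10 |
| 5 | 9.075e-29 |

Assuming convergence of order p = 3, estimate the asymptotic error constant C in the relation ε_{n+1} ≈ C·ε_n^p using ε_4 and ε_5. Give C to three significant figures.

C ≈ ε_5 / ε_4^3
  = 9.075e-29 / (3.401e-10)^3
  = 9.075e-29 / 3.93387e-29 ≈ 2.3069

2.31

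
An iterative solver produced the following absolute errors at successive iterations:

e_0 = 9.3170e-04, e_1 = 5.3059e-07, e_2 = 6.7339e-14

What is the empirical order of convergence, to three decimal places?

2.126

p ≈ ln(e_2/e_1) / ln(e_1/e_0)
  = ln(6.7339e-14/5.3059e-07) / ln(5.3059e-07/9.3170e-04)
  = ln(1.26913e-07) / ln(0.000569486)
  = -15.879764 / -7.470776 ≈ 2.125584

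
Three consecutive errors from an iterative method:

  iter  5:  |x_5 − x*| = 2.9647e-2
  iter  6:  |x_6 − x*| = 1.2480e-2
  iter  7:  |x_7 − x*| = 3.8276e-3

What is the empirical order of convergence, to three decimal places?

1.366

p ≈ ln(|x_7 − x*|/|x_6 − x*|) / ln(|x_6 − x*|/|x_5 − x*|)
  = ln(3.8276e-3/1.2480e-2) / ln(1.2480e-2/2.9647e-2)
  = ln(0.306699) / ln(0.420953)
  = -1.181888 / -0.865234 ≈ 1.365975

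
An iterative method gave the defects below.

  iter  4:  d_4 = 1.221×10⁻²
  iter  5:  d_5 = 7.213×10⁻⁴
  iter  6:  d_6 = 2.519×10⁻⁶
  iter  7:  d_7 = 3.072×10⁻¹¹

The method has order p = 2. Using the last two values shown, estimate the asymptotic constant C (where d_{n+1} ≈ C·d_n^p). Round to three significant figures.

4.84

C ≈ d_7 / d_6^2
  = 3.072×10⁻¹¹ / (2.519×10⁻⁶)^2
  = 3.072×10⁻¹¹ / 6.34536e-12 ≈ 4.8413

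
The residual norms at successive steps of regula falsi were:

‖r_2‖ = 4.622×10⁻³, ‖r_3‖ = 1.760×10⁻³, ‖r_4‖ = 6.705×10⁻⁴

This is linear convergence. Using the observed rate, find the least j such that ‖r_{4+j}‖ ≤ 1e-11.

19

Rate ρ ≈ ‖r_4‖/‖r_3‖ = 6.705×10⁻⁴/1.760×10⁻³ = 0.3810.
After j more steps, ‖r_{4+j}‖ ≈ 6.705×10⁻⁴·ρ^j; need ρ^j ≤ 1e-11/6.705×10⁻⁴ = 1.49142e-08.
j ≥ ln(1.49142e-08)/ln(0.3810) = -18.0210/-0.96496 = 18.675.
So 19 more iterations are needed.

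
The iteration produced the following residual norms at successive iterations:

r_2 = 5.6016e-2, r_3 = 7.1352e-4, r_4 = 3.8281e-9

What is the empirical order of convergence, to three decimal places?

2.781

p ≈ ln(r_4/r_3) / ln(r_3/r_2)
  = ln(3.8281e-9/7.1352e-4) / ln(7.1352e-4/5.6016e-2)
  = ln(5.36509e-06) / ln(0.0127378)
  = -12.135597 / -4.363181 ≈ 2.781365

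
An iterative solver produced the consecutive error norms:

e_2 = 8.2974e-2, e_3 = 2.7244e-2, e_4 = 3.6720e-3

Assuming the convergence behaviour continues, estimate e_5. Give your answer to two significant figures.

1.0e-4

First estimate the order: p ≈ ln(e_4/e_3) / ln(e_3/e_2) = ln(3.6720e-3/2.7244e-2)/ln(2.7244e-2/8.2974e-2) = ln(0.134782)/ln(0.328344) ≈ 1.7995.
Then e_5 ≈ e_4·(e_4/e_3)^p = 3.6720e-3·(0.134782)^1.7995 = 3.6720e-3·0.0271502 ≈ 9.97e-05.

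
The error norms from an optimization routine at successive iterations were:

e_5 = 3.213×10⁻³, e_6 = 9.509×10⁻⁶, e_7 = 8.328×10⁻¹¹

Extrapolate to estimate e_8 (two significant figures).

6.4e-21

First estimate the order: p ≈ ln(e_7/e_6) / ln(e_6/e_5) = ln(8.328×10⁻¹¹/9.509×10⁻⁶)/ln(9.509×10⁻⁶/3.213×10⁻³) = ln(8.75802e-06)/ln(0.00295954) ≈ 2.0000.
Then e_8 ≈ e_7·(e_7/e_6)^p = 8.328×10⁻¹¹·(8.75802e-06)^2.0000 = 8.328×10⁻¹¹·7.67029e-11 ≈ 6.388e-21.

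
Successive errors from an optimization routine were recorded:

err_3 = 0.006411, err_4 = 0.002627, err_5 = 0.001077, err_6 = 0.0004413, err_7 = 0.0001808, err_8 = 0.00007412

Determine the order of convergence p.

1

Consecutive ratios: err_8/err_7 = 0.00007412/0.0001808 = 0.409956, err_7/err_6 = 0.0001808/0.0004413 = 0.409699.
p ≈ ln(0.409956)/ln(0.409699) = -0.8917/-0.8923 ≈ 1.00.
So the convergence is linear (order 1).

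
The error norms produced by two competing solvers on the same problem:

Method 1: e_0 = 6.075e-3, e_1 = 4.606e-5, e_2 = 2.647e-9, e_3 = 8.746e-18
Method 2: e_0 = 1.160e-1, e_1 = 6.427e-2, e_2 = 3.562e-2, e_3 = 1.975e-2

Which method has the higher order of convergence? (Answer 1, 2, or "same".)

Method 1: p ≈ ln(8.746e-18/2.647e-9)/ln(2.647e-9/4.606e-5) ≈ 2.00.
Method 2: p ≈ ln(1.975e-2/3.562e-2)/ln(3.562e-2/6.427e-2) ≈ 1.00.
Method 1 has the higher order (≈2.0 vs ≈1.0).

1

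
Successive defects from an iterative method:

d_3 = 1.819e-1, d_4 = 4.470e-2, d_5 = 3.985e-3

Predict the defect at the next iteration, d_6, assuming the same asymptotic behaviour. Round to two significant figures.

First estimate the order: p ≈ ln(d_5/d_4) / ln(d_4/d_3) = ln(3.985e-3/4.470e-2)/ln(4.470e-2/1.819e-1) = ln(0.0891499)/ln(0.245739) ≈ 1.7225.
Then d_6 ≈ d_5·(d_5/d_4)^p = 3.985e-3·(0.0891499)^1.7225 = 3.985e-3·0.0155447 ≈ 6.195e-05.

6.2e-5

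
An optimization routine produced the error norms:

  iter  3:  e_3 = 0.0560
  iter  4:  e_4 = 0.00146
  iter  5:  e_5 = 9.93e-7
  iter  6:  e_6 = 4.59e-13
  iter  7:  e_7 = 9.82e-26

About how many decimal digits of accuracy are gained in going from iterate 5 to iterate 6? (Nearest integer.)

6

Digits gained ≈ log₁₀(e_5/e_6) = log₁₀(9.93e-7/4.59e-13) = log₁₀(2.1634e+06) ≈ 6.335.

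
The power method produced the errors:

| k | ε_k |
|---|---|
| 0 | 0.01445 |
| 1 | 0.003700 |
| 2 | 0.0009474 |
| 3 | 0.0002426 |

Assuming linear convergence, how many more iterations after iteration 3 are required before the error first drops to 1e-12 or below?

Rate ρ ≈ ε_3/ε_2 = 0.0002426/0.0009474 = 0.2561.
After j more steps, ε_{3+j} ≈ 0.0002426·ρ^j; need ρ^j ≤ 1e-12/0.0002426 = 4.12201e-09.
j ≥ ln(4.12201e-09)/ln(0.2561) = -19.3069/-1.36219 = 14.173.
So 15 more iterations are needed.

15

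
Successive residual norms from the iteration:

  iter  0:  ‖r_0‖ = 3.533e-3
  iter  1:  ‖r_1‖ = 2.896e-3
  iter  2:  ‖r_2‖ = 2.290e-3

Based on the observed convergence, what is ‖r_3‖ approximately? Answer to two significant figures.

1.7e-3

First estimate the order: p ≈ ln(‖r_2‖/‖r_1‖) / ln(‖r_1‖/‖r_0‖) = ln(2.290e-3/2.896e-3)/ln(2.896e-3/3.533e-3) = ln(0.790746)/ln(0.8197) ≈ 1.1809.
Then ‖r_3‖ ≈ ‖r_2‖·(‖r_2‖/‖r_1‖)^p = 2.290e-3·(0.790746)^1.1809 = 2.290e-3·0.757865 ≈ 0.001736.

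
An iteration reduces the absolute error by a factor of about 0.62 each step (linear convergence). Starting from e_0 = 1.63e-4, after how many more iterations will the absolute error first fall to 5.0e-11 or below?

32

After k steps, e_k ≈ 1.63e-4·0.62^k.
Need 0.62^k ≤ 5.0e-11/1.63e-4 = 3.06748e-07.
k ≥ ln(3.06748e-07)/ln(0.62) = -14.9972/-0.47804 = 31.372.
Smallest integer k = 32.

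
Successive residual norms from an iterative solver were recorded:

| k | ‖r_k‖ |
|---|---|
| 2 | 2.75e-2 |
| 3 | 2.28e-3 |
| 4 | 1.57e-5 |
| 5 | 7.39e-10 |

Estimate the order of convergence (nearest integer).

2

Consecutive ratios: ‖r_5‖/‖r_4‖ = 7.39e-10/1.57e-5 = 4.70701e-05, ‖r_4‖/‖r_3‖ = 1.57e-5/2.28e-3 = 0.00688596.
p ≈ ln(4.70701e-05)/ln(0.00688596) = -9.9639/-4.9783 ≈ 2.00.
So the convergence is quadratic (order 2).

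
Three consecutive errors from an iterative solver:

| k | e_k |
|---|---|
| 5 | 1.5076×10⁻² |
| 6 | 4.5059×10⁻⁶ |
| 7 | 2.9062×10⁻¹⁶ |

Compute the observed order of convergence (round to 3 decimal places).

p ≈ ln(e_7/e_6) / ln(e_6/e_5)
  = ln(2.9062×10⁻¹⁶/4.5059×10⁻⁶) / ln(4.5059×10⁻⁶/1.5076×10⁻²)
  = ln(6.44977e-11) / ln(0.000298879)
  = -23.464392 / -8.115472 ≈ 2.891316

2.891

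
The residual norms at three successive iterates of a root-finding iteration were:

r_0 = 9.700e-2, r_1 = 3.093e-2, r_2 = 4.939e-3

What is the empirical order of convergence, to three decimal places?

p ≈ ln(r_2/r_1) / ln(r_1/r_0)
  = ln(4.939e-3/3.093e-2) / ln(3.093e-2/9.700e-2)
  = ln(0.159683) / ln(0.318866)
  = -1.834565 / -1.142984 ≈ 1.605066

1.605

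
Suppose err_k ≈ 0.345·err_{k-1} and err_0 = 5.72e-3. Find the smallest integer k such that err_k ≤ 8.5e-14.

24

After k steps, err_k ≈ 5.72e-3·0.345^k.
Need 0.345^k ≤ 8.5e-14/5.72e-3 = 1.48601e-11.
k ≥ ln(1.48601e-11)/ln(0.345) = -24.9323/-1.06421 = 23.428.
Smallest integer k = 24.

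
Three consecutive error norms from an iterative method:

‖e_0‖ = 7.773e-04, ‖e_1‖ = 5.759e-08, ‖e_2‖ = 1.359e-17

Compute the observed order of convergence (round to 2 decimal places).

2.33

p ≈ ln(‖e_2‖/‖e_1‖) / ln(‖e_1‖/‖e_0‖)
  = ln(1.359e-17/5.759e-08) / ln(5.759e-08/7.773e-04)
  = ln(2.35978e-10) / ln(7.40898e-05)
  = -22.16728 / -9.51023 ≈ 2.33089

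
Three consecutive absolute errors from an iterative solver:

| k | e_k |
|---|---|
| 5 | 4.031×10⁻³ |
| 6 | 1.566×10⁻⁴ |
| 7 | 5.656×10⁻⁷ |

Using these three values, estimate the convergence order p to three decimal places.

1.731

p ≈ ln(e_7/e_6) / ln(e_6/e_5)
  = ln(5.656×10⁻⁷/1.566×10⁻⁴) / ln(1.566×10⁻⁴/4.031×10⁻³)
  = ln(0.00361175) / ln(0.0388489)
  = -5.623563 / -3.248076 ≈ 1.731352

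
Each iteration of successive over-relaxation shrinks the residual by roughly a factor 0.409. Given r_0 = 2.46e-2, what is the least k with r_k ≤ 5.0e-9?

18

After k steps, r_k ≈ 2.46e-2·0.409^k.
Need 0.409^k ≤ 5.0e-9/2.46e-2 = 2.03252e-07.
k ≥ ln(2.03252e-07)/ln(0.409) = -15.4088/-0.89404 = 17.235.
Smallest integer k = 18.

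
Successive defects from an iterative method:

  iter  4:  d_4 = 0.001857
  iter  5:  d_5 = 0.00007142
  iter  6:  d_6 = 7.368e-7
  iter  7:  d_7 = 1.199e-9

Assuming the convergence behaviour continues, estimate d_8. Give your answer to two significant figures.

1.5e-13

First estimate the order: p ≈ ln(d_7/d_6) / ln(d_6/d_5) = ln(1.199e-9/7.368e-7)/ln(7.368e-7/0.00007142) = ln(0.00162731)/ln(0.0103164) ≈ 1.4038.
Then d_8 ≈ d_7·(d_7/d_6)^p = 1.199e-9·(0.00162731)^1.4038 = 1.199e-9·0.000121748 ≈ 1.46e-13.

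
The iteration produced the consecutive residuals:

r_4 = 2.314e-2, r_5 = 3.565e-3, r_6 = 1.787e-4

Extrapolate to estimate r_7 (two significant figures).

First estimate the order: p ≈ ln(r_6/r_5) / ln(r_5/r_4) = ln(1.787e-4/3.565e-3)/ln(3.565e-3/2.314e-2) = ln(0.0501262)/ln(0.154062) ≈ 1.6003.
Then r_7 ≈ r_6·(r_6/r_5)^p = 1.787e-4·(0.0501262)^1.6003 = 1.787e-4·0.00831216 ≈ 1.485e-06.

1.5e-6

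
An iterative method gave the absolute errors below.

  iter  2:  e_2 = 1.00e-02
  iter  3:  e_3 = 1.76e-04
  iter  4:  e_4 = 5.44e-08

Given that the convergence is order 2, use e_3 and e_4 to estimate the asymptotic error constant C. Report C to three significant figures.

1.76

C ≈ e_4 / e_3^2
  = 5.44e-08 / (1.76e-04)^2
  = 5.44e-08 / 3.0976e-08 ≈ 1.7562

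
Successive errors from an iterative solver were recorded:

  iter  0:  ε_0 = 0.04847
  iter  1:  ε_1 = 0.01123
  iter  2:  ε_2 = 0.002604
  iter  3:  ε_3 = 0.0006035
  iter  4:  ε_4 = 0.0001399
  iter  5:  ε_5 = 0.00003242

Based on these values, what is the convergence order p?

1

Consecutive ratios: ε_5/ε_4 = 0.00003242/0.0001399 = 0.231737, ε_4/ε_3 = 0.0001399/0.0006035 = 0.231814.
p ≈ ln(0.231737)/ln(0.231814) = -1.4622/-1.4618 ≈ 1.00.
So the convergence is linear (order 1).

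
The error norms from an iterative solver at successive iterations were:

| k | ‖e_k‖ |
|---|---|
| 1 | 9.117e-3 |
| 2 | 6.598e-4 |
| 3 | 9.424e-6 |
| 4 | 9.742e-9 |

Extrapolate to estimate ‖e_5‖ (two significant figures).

First estimate the order: p ≈ ln(‖e_4‖/‖e_3‖) / ln(‖e_3‖/‖e_2‖) = ln(9.742e-9/9.424e-6)/ln(9.424e-6/6.598e-4) = ln(0.00103374)/ln(0.0142831) ≈ 1.6180.
Then ‖e_5‖ ≈ ‖e_4‖·(‖e_4‖/‖e_3‖)^p = 9.742e-9·(0.00103374)^1.6180 = 9.742e-9·1.47679e-05 ≈ 1.439e-13.

1.4e-13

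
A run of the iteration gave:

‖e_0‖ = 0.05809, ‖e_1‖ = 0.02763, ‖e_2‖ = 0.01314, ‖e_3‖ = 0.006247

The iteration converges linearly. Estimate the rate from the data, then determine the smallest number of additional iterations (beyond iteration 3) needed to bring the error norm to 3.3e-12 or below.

29

Rate ρ ≈ ‖e_3‖/‖e_2‖ = 0.006247/0.01314 = 0.4754.
After j more steps, ‖e_{3+j}‖ ≈ 0.006247·ρ^j; need ρ^j ≤ 3.3e-12/0.006247 = 5.28254e-10.
j ≥ ln(5.28254e-10)/ln(0.4754) = -21.3614/-0.74360 = 28.727.
So 29 more iterations are needed.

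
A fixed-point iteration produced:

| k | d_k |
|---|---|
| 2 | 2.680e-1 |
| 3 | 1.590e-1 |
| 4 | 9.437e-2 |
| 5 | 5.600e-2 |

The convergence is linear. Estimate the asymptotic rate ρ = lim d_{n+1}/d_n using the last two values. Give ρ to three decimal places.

ρ ≈ d_5/d_4 = 5.600e-2/9.437e-2 = 0.59341

0.593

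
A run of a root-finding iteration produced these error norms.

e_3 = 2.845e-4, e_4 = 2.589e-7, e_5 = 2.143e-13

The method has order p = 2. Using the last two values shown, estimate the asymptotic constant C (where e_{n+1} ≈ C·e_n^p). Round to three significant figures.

C ≈ e_5 / e_4^2
  = 2.143e-13 / (2.589e-7)^2
  = 2.143e-13 / 6.70292e-14 ≈ 3.1971

3.20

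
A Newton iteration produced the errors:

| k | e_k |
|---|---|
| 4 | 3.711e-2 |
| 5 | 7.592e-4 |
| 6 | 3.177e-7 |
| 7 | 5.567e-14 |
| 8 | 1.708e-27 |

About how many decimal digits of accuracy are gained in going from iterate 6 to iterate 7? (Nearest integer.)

Digits gained ≈ log₁₀(e_6/e_7) = log₁₀(3.177e-7/5.567e-14) = log₁₀(5.70684e+06) ≈ 6.756.

7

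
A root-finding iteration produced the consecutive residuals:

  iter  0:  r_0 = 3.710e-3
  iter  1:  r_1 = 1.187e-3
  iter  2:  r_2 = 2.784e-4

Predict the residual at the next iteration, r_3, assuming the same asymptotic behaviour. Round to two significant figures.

4.4e-5

First estimate the order: p ≈ ln(r_2/r_1) / ln(r_1/r_0) = ln(2.784e-4/1.187e-3)/ln(1.187e-3/3.710e-3) = ln(0.234541)/ln(0.319946) ≈ 1.2725.
Then r_3 ≈ r_2·(r_2/r_1)^p = 2.784e-4·(0.234541)^1.2725 = 2.784e-4·0.15798 ≈ 4.398e-05.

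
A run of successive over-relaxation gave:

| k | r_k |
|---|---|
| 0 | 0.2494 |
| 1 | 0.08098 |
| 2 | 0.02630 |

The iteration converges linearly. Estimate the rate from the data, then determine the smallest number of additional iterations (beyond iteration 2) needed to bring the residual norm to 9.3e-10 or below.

Rate ρ ≈ r_2/r_1 = 0.02630/0.08098 = 0.3248.
After j more steps, r_{2+j} ≈ 0.02630·ρ^j; need ρ^j ≤ 9.3e-10/0.02630 = 3.53612e-08.
j ≥ ln(3.53612e-08)/ln(0.3248) = -17.1577/-1.12455 = 15.257.
So 16 more iterations are needed.

16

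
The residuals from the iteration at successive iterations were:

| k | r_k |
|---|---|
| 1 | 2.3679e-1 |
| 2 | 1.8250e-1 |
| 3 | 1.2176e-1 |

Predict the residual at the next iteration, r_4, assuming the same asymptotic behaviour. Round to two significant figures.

First estimate the order: p ≈ ln(r_3/r_2) / ln(r_2/r_1) = ln(1.2176e-1/1.8250e-1)/ln(1.8250e-1/2.3679e-1) = ln(0.667178)/ln(0.770725) ≈ 1.5540.
Then r_4 ≈ r_3·(r_3/r_2)^p = 1.2176e-1·(0.667178)^1.5540 = 1.2176e-1·0.533177 ≈ 0.06492.

6.5e-2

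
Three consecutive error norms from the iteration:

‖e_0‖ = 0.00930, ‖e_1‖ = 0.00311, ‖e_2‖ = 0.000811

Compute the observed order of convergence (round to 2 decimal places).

1.23

p ≈ ln(‖e_2‖/‖e_1‖) / ln(‖e_1‖/‖e_0‖)
  = ln(0.000811/0.00311) / ln(0.00311/0.00930)
  = ln(0.260772) / ln(0.334409)
  = -1.34411 / -1.09539 ≈ 1.22706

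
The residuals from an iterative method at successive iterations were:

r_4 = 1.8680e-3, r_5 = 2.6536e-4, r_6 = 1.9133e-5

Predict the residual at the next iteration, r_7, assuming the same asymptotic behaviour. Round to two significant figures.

First estimate the order: p ≈ ln(r_6/r_5) / ln(r_5/r_4) = ln(1.9133e-5/2.6536e-4)/ln(2.6536e-4/1.8680e-3) = ln(0.0721021)/ln(0.142056) ≈ 1.3475.
Then r_7 ≈ r_6·(r_6/r_5)^p = 1.9133e-5·(0.0721021)^1.3475 = 1.9133e-5·0.0289124 ≈ 5.532e-07.

5.5e-7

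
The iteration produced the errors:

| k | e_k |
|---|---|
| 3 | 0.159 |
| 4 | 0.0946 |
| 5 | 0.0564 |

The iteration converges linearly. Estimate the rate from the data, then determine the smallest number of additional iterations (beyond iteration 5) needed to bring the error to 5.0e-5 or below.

14

Rate ρ ≈ e_5/e_4 = 0.0564/0.0946 = 0.5962.
After j more steps, e_{5+j} ≈ 0.0564·ρ^j; need ρ^j ≤ 5.0e-5/0.0564 = 0.000886525.
j ≥ ln(0.000886525)/ln(0.5962) = -7.0282/-0.51718 = 13.589.
So 14 more iterations are needed.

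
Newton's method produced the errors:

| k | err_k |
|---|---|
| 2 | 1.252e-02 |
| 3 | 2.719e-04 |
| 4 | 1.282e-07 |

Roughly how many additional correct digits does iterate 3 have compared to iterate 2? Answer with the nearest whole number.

2

Digits gained ≈ log₁₀(err_2/err_3) = log₁₀(1.252e-02/2.719e-04) = log₁₀(46.0463) ≈ 1.663.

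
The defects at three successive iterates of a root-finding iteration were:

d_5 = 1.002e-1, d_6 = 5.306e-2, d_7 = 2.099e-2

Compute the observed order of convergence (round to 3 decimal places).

1.459

p ≈ ln(d_7/d_6) / ln(d_6/d_5)
  = ln(2.099e-2/5.306e-2) / ln(5.306e-2/1.002e-1)
  = ln(0.39559) / ln(0.529541)
  = -0.927377 / -0.635745 ≈ 1.458725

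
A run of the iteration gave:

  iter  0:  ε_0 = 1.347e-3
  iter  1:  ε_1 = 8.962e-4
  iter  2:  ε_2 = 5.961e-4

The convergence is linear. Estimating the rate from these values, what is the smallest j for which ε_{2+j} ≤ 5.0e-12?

46

Rate ρ ≈ ε_2/ε_1 = 5.961e-4/8.962e-4 = 0.6651.
After j more steps, ε_{2+j} ≈ 5.961e-4·ρ^j; need ρ^j ≤ 5.0e-12/5.961e-4 = 8.38785e-09.
j ≥ ln(8.38785e-09)/ln(0.6651) = -18.5965/-0.40782 = 45.600.
So 46 more iterations are needed.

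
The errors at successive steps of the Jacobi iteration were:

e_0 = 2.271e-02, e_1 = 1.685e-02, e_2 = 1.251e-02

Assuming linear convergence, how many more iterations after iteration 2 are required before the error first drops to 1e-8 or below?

48

Rate ρ ≈ e_2/e_1 = 1.251e-02/1.685e-02 = 0.7424.
After j more steps, e_{2+j} ≈ 1.251e-02·ρ^j; need ρ^j ≤ 1e-8/1.251e-02 = 7.99361e-07.
j ≥ ln(7.99361e-07)/ln(0.7424) = -14.0395/-0.29787 = 47.133.
So 48 more iterations are needed.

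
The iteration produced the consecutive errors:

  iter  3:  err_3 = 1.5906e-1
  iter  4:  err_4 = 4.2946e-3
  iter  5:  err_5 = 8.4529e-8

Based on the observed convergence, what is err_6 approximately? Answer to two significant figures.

First estimate the order: p ≈ ln(err_5/err_4) / ln(err_4/err_3) = ln(8.4529e-8/4.2946e-3)/ln(4.2946e-3/1.5906e-1) = ln(1.96826e-05)/ln(0.0269999) ≈ 3.0000.
Then err_6 ≈ err_5·(err_5/err_4)^p = 8.4529e-8·(1.96826e-05)^3.0000 = 8.4529e-8·7.62513e-15 ≈ 6.445e-22.

6.4e-22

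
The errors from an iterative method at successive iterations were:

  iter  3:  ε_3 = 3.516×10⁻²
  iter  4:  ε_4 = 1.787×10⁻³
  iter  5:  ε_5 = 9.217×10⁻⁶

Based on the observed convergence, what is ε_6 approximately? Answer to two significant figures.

First estimate the order: p ≈ ln(ε_5/ε_4) / ln(ε_4/ε_3) = ln(9.217×10⁻⁶/1.787×10⁻³)/ln(1.787×10⁻³/3.516×10⁻²) = ln(0.00515781)/ln(0.0508248) ≈ 1.7679.
Then ε_6 ≈ ε_5·(ε_5/ε_4)^p = 9.217×10⁻⁶·(0.00515781)^1.7679 = 9.217×10⁻⁶·9.03374e-05 ≈ 8.326e-10.

8.3e-10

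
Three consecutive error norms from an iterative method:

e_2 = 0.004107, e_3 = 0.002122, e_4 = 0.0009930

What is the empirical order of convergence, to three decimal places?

p ≈ ln(e_4/e_3) / ln(e_3/e_2)
  = ln(0.0009930/0.002122) / ln(0.002122/0.004107)
  = ln(0.467955) / ln(0.516679)
  = -0.759383 / -0.660333 ≈ 1.150000

1.150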